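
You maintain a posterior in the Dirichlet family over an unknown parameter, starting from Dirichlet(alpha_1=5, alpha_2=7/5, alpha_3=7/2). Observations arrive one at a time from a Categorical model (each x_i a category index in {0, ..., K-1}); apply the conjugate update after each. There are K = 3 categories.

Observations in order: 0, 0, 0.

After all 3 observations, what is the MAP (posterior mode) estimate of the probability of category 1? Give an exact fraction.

4/99

obs 1: x=0 → posterior Dirichlet(6, 7/5, 7/2)
obs 2: x=0 → posterior Dirichlet(7, 7/5, 7/2)
obs 3: x=0 → posterior Dirichlet(8, 7/5, 7/2)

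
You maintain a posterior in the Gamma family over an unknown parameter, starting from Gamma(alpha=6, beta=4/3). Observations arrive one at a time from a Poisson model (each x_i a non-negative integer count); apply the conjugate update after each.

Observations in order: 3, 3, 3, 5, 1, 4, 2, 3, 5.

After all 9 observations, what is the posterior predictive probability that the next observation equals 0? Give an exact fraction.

15763740762379653595732059660839887422817189186451551/399725722782532944388077717044552088857010024925364224

obs 1: x=3 → posterior Gamma(9, 7/3)
obs 2: x=3 → posterior Gamma(12, 10/3)
obs 3: x=3 → posterior Gamma(15, 13/3)
obs 4: x=5 → posterior Gamma(20, 16/3)
obs 5: x=1 → posterior Gamma(21, 19/3)
obs 6: x=4 → posterior Gamma(25, 22/3)
obs 7: x=2 → posterior Gamma(27, 25/3)
obs 8: x=3 → posterior Gamma(30, 28/3)
obs 9: x=5 → posterior Gamma(35, 31/3)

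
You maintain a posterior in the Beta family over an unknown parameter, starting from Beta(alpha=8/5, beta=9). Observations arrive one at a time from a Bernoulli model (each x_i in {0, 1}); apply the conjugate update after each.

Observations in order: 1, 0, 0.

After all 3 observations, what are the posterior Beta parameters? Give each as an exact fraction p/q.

alpha=13/5, beta=11

obs 1: x=1 → posterior Beta(13/5, 9)
obs 2: x=0 → posterior Beta(13/5, 10)
obs 3: x=0 → posterior Beta(13/5, 11)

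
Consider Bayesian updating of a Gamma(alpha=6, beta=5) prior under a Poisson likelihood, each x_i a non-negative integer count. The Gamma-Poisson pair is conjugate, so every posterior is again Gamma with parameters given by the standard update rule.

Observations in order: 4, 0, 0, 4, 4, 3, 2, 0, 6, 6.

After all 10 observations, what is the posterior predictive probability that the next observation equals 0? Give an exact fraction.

obs 1: x=4 → posterior Gamma(10, 6)
obs 2: x=0 → posterior Gamma(10, 7)
obs 3: x=0 → posterior Gamma(10, 8)
obs 4: x=4 → posterior Gamma(14, 9)
obs 5: x=4 → posterior Gamma(18, 10)
obs 6: x=3 → posterior Gamma(21, 11)
obs 7: x=2 → posterior Gamma(23, 12)
obs 8: x=0 → posterior Gamma(23, 13)
obs 9: x=6 → posterior Gamma(29, 14)
obs 10: x=6 → posterior Gamma(35, 15)

145610960604971353313885629177093505859375/1393796574908163946345982392040522594123776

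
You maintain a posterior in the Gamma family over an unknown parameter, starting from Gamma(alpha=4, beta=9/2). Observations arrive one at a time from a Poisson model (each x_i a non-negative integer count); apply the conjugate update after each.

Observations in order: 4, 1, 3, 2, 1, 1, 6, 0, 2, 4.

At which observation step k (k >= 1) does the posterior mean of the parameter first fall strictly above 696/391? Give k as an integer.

k = 7

obs 1: x=4 → posterior Gamma(8, 11/2)
obs 2: x=1 → posterior Gamma(9, 13/2)
obs 3: x=3 → posterior Gamma(12, 15/2)
obs 4: x=2 → posterior Gamma(14, 17/2)
obs 5: x=1 → posterior Gamma(15, 19/2)
obs 6: x=1 → posterior Gamma(16, 21/2)
obs 7: x=6 → posterior Gamma(22, 23/2)
obs 8: x=0 → posterior Gamma(22, 25/2)
obs 9: x=2 → posterior Gamma(24, 27/2)
obs 10: x=4 → posterior Gamma(28, 29/2)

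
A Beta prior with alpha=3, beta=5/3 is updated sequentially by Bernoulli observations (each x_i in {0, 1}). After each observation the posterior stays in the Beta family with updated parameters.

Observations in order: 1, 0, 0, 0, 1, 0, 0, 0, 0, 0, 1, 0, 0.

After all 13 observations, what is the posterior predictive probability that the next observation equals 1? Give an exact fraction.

obs 1: x=1 → posterior Beta(4, 5/3)
obs 2: x=0 → posterior Beta(4, 8/3)
obs 3: x=0 → posterior Beta(4, 11/3)
obs 4: x=0 → posterior Beta(4, 14/3)
obs 5: x=1 → posterior Beta(5, 14/3)
obs 6: x=0 → posterior Beta(5, 17/3)
obs 7: x=0 → posterior Beta(5, 20/3)
obs 8: x=0 → posterior Beta(5, 23/3)
obs 9: x=0 → posterior Beta(5, 26/3)
obs 10: x=0 → posterior Beta(5, 29/3)
obs 11: x=1 → posterior Beta(6, 29/3)
obs 12: x=0 → posterior Beta(6, 32/3)
obs 13: x=0 → posterior Beta(6, 35/3)

18/53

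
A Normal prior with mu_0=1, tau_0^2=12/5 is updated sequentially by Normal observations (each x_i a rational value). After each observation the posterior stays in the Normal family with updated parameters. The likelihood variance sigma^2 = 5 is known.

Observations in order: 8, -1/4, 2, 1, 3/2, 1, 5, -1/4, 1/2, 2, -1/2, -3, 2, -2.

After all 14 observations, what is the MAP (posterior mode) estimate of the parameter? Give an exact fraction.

obs 1: x=8 → posterior Normal(121/37, 60/37)
obs 2: x=-1/4 → posterior Normal(118/49, 60/49)
obs 3: x=2 → posterior Normal(142/61, 60/61)
obs 4: x=1 → posterior Normal(154/73, 60/73)
obs 5: x=3/2 → posterior Normal(172/85, 12/17)
obs 6: x=1 → posterior Normal(184/97, 60/97)
obs 7: x=5 → posterior Normal(244/109, 60/109)
obs 8: x=-1/4 → posterior Normal(241/121, 60/121)
obs 9: x=1/2 → posterior Normal(13/7, 60/133)
obs 10: x=2 → posterior Normal(271/145, 12/29)
obs 11: x=-1/2 → posterior Normal(265/157, 60/157)
obs 12: x=-3 → posterior Normal(229/169, 60/169)
obs 13: x=2 → posterior Normal(253/181, 60/181)
obs 14: x=-2 → posterior Normal(229/193, 60/193)

229/193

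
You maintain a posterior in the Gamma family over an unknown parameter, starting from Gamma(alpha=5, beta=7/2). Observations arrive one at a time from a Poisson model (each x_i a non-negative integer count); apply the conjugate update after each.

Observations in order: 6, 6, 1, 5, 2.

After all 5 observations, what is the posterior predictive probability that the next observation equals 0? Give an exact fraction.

5770627412348402378939569991057/93076495688256089536609610280499

obs 1: x=6 → posterior Gamma(11, 9/2)
obs 2: x=6 → posterior Gamma(17, 11/2)
obs 3: x=1 → posterior Gamma(18, 13/2)
obs 4: x=5 → posterior Gamma(23, 15/2)
obs 5: x=2 → posterior Gamma(25, 17/2)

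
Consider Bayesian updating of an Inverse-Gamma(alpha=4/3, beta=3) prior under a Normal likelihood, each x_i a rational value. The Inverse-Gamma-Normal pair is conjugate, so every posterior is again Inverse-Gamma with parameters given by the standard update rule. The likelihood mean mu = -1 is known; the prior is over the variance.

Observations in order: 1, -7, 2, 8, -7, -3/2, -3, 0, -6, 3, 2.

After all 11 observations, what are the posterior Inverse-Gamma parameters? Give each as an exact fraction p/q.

obs 1: x=1 → posterior Inverse-Gamma(11/6, 5)
obs 2: x=-7 → posterior Inverse-Gamma(7/3, 23)
obs 3: x=2 → posterior Inverse-Gamma(17/6, 55/2)
obs 4: x=8 → posterior Inverse-Gamma(10/3, 68)
obs 5: x=-7 → posterior Inverse-Gamma(23/6, 86)
obs 6: x=-3/2 → posterior Inverse-Gamma(13/3, 689/8)
obs 7: x=-3 → posterior Inverse-Gamma(29/6, 705/8)
obs 8: x=0 → posterior Inverse-Gamma(16/3, 709/8)
obs 9: x=-6 → posterior Inverse-Gamma(35/6, 809/8)
obs 10: x=3 → posterior Inverse-Gamma(19/3, 873/8)
obs 11: x=2 → posterior Inverse-Gamma(41/6, 909/8)

alpha=41/6, beta=909/8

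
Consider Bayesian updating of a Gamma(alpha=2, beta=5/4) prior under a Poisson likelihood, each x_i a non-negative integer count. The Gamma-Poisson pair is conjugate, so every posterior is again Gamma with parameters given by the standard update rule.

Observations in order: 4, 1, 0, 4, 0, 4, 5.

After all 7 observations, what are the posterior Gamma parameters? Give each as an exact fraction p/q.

alpha=20, beta=33/4

obs 1: x=4 → posterior Gamma(6, 9/4)
obs 2: x=1 → posterior Gamma(7, 13/4)
obs 3: x=0 → posterior Gamma(7, 17/4)
obs 4: x=4 → posterior Gamma(11, 21/4)
obs 5: x=0 → posterior Gamma(11, 25/4)
obs 6: x=4 → posterior Gamma(15, 29/4)
obs 7: x=5 → posterior Gamma(20, 33/4)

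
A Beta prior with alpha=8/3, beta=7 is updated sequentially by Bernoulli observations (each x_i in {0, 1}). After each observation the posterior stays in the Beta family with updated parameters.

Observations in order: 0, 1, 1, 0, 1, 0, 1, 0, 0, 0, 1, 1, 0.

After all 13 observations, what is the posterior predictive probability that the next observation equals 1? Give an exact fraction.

obs 1: x=0 → posterior Beta(8/3, 8)
obs 2: x=1 → posterior Beta(11/3, 8)
obs 3: x=1 → posterior Beta(14/3, 8)
obs 4: x=0 → posterior Beta(14/3, 9)
obs 5: x=1 → posterior Beta(17/3, 9)
obs 6: x=0 → posterior Beta(17/3, 10)
obs 7: x=1 → posterior Beta(20/3, 10)
obs 8: x=0 → posterior Beta(20/3, 11)
obs 9: x=0 → posterior Beta(20/3, 12)
obs 10: x=0 → posterior Beta(20/3, 13)
obs 11: x=1 → posterior Beta(23/3, 13)
obs 12: x=1 → posterior Beta(26/3, 13)
obs 13: x=0 → posterior Beta(26/3, 14)

13/34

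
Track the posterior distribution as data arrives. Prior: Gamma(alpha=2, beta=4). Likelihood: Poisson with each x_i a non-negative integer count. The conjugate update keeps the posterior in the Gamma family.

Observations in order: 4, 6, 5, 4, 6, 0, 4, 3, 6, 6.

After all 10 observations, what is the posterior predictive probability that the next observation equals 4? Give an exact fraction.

obs 1: x=4 → posterior Gamma(6, 5)
obs 2: x=6 → posterior Gamma(12, 6)
obs 3: x=5 → posterior Gamma(17, 7)
obs 4: x=4 → posterior Gamma(21, 8)
obs 5: x=6 → posterior Gamma(27, 9)
obs 6: x=0 → posterior Gamma(27, 10)
obs 7: x=4 → posterior Gamma(31, 11)
obs 8: x=3 → posterior Gamma(34, 12)
obs 9: x=6 → posterior Gamma(40, 13)
obs 10: x=6 → posterior Gamma(46, 14)

11167897171012900729915228672972146617321111969380157095936/63762150021404958690340780691485633724369108676910400390625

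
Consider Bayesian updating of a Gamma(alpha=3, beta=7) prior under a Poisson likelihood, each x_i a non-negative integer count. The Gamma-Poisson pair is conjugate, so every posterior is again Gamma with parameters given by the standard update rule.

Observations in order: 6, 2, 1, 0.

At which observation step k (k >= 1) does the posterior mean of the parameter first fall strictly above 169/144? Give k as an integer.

k = 2

obs 1: x=6 → posterior Gamma(9, 8)
obs 2: x=2 → posterior Gamma(11, 9)
obs 3: x=1 → posterior Gamma(12, 10)
obs 4: x=0 → posterior Gamma(12, 11)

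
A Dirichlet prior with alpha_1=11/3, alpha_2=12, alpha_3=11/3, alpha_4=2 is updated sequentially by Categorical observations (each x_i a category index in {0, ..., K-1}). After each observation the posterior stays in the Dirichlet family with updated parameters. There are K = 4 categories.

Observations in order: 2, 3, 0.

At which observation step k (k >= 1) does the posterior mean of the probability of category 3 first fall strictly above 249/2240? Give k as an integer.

k = 2

obs 1: x=2 → posterior Dirichlet(11/3, 12, 14/3, 2)
obs 2: x=3 → posterior Dirichlet(11/3, 12, 14/3, 3)
obs 3: x=0 → posterior Dirichlet(14/3, 12, 14/3, 3)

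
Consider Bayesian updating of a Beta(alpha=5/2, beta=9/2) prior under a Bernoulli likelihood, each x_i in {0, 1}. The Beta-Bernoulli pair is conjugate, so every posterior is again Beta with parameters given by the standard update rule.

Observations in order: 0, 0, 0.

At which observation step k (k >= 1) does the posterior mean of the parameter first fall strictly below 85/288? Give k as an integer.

obs 1: x=0 → posterior Beta(5/2, 11/2)
obs 2: x=0 → posterior Beta(5/2, 13/2)
obs 3: x=0 → posterior Beta(5/2, 15/2)

k = 2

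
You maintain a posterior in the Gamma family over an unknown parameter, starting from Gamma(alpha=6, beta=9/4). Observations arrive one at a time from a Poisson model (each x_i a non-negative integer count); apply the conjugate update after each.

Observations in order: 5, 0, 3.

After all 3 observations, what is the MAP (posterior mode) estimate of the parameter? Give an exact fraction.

obs 1: x=5 → posterior Gamma(11, 13/4)
obs 2: x=0 → posterior Gamma(11, 17/4)
obs 3: x=3 → posterior Gamma(14, 21/4)

52/21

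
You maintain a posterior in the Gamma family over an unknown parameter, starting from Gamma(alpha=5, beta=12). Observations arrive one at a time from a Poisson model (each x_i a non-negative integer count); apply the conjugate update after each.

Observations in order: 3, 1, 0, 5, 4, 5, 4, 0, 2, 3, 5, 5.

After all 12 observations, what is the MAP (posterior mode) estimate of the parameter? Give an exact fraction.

obs 1: x=3 → posterior Gamma(8, 13)
obs 2: x=1 → posterior Gamma(9, 14)
obs 3: x=0 → posterior Gamma(9, 15)
obs 4: x=5 → posterior Gamma(14, 16)
obs 5: x=4 → posterior Gamma(18, 17)
obs 6: x=5 → posterior Gamma(23, 18)
obs 7: x=4 → posterior Gamma(27, 19)
obs 8: x=0 → posterior Gamma(27, 20)
obs 9: x=2 → posterior Gamma(29, 21)
obs 10: x=3 → posterior Gamma(32, 22)
obs 11: x=5 → posterior Gamma(37, 23)
obs 12: x=5 → posterior Gamma(42, 24)

41/24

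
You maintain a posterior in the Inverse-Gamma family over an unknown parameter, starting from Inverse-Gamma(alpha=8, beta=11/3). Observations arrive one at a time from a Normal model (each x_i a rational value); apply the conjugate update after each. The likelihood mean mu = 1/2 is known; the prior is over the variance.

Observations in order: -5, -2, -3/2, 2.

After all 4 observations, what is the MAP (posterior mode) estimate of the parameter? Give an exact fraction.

601/264

obs 1: x=-5 → posterior Inverse-Gamma(17/2, 451/24)
obs 2: x=-2 → posterior Inverse-Gamma(9, 263/12)
obs 3: x=-3/2 → posterior Inverse-Gamma(19/2, 287/12)
obs 4: x=2 → posterior Inverse-Gamma(10, 601/24)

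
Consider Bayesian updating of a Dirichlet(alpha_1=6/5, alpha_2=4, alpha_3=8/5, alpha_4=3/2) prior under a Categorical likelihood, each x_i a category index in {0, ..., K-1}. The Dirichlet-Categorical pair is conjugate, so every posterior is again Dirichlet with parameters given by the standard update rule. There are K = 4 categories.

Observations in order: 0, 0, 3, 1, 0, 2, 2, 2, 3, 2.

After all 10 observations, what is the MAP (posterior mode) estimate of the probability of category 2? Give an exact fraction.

46/143

obs 1: x=0 → posterior Dirichlet(11/5, 4, 8/5, 3/2)
obs 2: x=0 → posterior Dirichlet(16/5, 4, 8/5, 3/2)
obs 3: x=3 → posterior Dirichlet(16/5, 4, 8/5, 5/2)
obs 4: x=1 → posterior Dirichlet(16/5, 5, 8/5, 5/2)
obs 5: x=0 → posterior Dirichlet(21/5, 5, 8/5, 5/2)
obs 6: x=2 → posterior Dirichlet(21/5, 5, 13/5, 5/2)
obs 7: x=2 → posterior Dirichlet(21/5, 5, 18/5, 5/2)
obs 8: x=2 → posterior Dirichlet(21/5, 5, 23/5, 5/2)
obs 9: x=3 → posterior Dirichlet(21/5, 5, 23/5, 7/2)
obs 10: x=2 → posterior Dirichlet(21/5, 5, 28/5, 7/2)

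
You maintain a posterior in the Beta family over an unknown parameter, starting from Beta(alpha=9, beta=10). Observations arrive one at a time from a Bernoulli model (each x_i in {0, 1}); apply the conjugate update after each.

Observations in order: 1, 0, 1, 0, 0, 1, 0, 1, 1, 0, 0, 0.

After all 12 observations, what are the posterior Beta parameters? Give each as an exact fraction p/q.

alpha=14, beta=17

obs 1: x=1 → posterior Beta(10, 10)
obs 2: x=0 → posterior Beta(10, 11)
obs 3: x=1 → posterior Beta(11, 11)
obs 4: x=0 → posterior Beta(11, 12)
obs 5: x=0 → posterior Beta(11, 13)
obs 6: x=1 → posterior Beta(12, 13)
obs 7: x=0 → posterior Beta(12, 14)
obs 8: x=1 → posterior Beta(13, 14)
obs 9: x=1 → posterior Beta(14, 14)
obs 10: x=0 → posterior Beta(14, 15)
obs 11: x=0 → posterior Beta(14, 16)
obs 12: x=0 → posterior Beta(14, 17)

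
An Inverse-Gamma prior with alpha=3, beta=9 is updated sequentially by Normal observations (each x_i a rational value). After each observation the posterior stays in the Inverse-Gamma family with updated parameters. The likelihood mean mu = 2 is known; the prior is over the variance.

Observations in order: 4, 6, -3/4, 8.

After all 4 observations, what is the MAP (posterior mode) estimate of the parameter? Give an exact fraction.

obs 1: x=4 → posterior Inverse-Gamma(7/2, 11)
obs 2: x=6 → posterior Inverse-Gamma(4, 19)
obs 3: x=-3/4 → posterior Inverse-Gamma(9/2, 729/32)
obs 4: x=8 → posterior Inverse-Gamma(5, 1305/32)

435/64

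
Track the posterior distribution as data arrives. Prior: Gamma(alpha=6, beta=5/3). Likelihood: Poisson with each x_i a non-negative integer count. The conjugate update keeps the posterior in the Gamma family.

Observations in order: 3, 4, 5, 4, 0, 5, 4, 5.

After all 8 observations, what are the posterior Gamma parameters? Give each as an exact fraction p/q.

obs 1: x=3 → posterior Gamma(9, 8/3)
obs 2: x=4 → posterior Gamma(13, 11/3)
obs 3: x=5 → posterior Gamma(18, 14/3)
obs 4: x=4 → posterior Gamma(22, 17/3)
obs 5: x=0 → posterior Gamma(22, 20/3)
obs 6: x=5 → posterior Gamma(27, 23/3)
obs 7: x=4 → posterior Gamma(31, 26/3)
obs 8: x=5 → posterior Gamma(36, 29/3)

alpha=36, beta=29/3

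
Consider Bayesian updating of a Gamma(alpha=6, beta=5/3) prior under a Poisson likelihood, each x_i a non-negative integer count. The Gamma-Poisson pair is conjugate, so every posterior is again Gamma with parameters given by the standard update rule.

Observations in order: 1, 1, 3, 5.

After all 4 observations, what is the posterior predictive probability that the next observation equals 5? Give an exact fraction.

11458104867387650520615627/131072000000000000000000000

obs 1: x=1 → posterior Gamma(7, 8/3)
obs 2: x=1 → posterior Gamma(8, 11/3)
obs 3: x=3 → posterior Gamma(11, 14/3)
obs 4: x=5 → posterior Gamma(16, 17/3)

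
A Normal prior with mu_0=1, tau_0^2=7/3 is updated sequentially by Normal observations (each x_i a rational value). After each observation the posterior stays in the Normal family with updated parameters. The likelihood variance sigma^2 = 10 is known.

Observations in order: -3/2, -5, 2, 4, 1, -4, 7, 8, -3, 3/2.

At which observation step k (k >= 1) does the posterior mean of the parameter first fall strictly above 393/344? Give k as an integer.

k = 8

obs 1: x=-3/2 → posterior Normal(39/74, 70/37)
obs 2: x=-5 → posterior Normal(-31/88, 35/22)
obs 3: x=2 → posterior Normal(-1/34, 70/51)
obs 4: x=4 → posterior Normal(53/116, 35/29)
obs 5: x=1 → posterior Normal(67/130, 14/13)
obs 6: x=-4 → posterior Normal(11/144, 35/36)
obs 7: x=7 → posterior Normal(109/158, 70/79)
obs 8: x=8 → posterior Normal(221/172, 35/43)
obs 9: x=-3 → posterior Normal(179/186, 70/93)
obs 10: x=3/2 → posterior Normal(1, 7/10)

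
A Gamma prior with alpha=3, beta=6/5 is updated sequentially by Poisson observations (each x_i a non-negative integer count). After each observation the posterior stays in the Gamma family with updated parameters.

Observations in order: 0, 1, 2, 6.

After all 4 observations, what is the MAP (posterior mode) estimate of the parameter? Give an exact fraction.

obs 1: x=0 → posterior Gamma(3, 11/5)
obs 2: x=1 → posterior Gamma(4, 16/5)
obs 3: x=2 → posterior Gamma(6, 21/5)
obs 4: x=6 → posterior Gamma(12, 26/5)

55/26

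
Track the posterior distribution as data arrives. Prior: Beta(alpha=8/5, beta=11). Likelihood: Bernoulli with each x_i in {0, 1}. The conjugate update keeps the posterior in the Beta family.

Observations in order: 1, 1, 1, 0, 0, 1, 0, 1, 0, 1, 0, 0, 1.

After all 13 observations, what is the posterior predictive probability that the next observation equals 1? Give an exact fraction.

43/128

obs 1: x=1 → posterior Beta(13/5, 11)
obs 2: x=1 → posterior Beta(18/5, 11)
obs 3: x=1 → posterior Beta(23/5, 11)
obs 4: x=0 → posterior Beta(23/5, 12)
obs 5: x=0 → posterior Beta(23/5, 13)
obs 6: x=1 → posterior Beta(28/5, 13)
obs 7: x=0 → posterior Beta(28/5, 14)
obs 8: x=1 → posterior Beta(33/5, 14)
obs 9: x=0 → posterior Beta(33/5, 15)
obs 10: x=1 → posterior Beta(38/5, 15)
obs 11: x=0 → posterior Beta(38/5, 16)
obs 12: x=0 → posterior Beta(38/5, 17)
obs 13: x=1 → posterior Beta(43/5, 17)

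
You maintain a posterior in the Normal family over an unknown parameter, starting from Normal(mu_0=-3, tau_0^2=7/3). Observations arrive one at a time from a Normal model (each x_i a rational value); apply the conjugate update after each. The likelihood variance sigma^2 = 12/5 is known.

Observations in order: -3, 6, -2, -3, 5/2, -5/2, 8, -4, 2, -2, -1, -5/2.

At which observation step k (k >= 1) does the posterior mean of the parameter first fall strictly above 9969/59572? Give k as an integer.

k = 7

obs 1: x=-3 → posterior Normal(-3, 84/71)
obs 2: x=6 → posterior Normal(-3/106, 42/53)
obs 3: x=-2 → posterior Normal(-73/141, 28/47)
obs 4: x=-3 → posterior Normal(-89/88, 21/44)
obs 5: x=5/2 → posterior Normal(-181/422, 84/211)
obs 6: x=-5/2 → posterior Normal(-89/123, 14/41)
obs 7: x=8 → posterior Normal(102/281, 84/281)
obs 8: x=-4 → posterior Normal(-19/158, 21/79)
obs 9: x=2 → posterior Normal(32/351, 28/117)
obs 10: x=-2 → posterior Normal(-19/193, 42/193)
obs 11: x=-1 → posterior Normal(-73/421, 84/421)
obs 12: x=-5/2 → posterior Normal(-107/304, 7/38)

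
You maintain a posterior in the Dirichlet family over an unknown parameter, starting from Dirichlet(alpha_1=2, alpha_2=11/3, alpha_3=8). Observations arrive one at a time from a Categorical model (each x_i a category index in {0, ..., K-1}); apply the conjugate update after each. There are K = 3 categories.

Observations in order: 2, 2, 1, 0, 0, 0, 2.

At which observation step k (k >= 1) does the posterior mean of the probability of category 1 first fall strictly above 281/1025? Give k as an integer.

obs 1: x=2 → posterior Dirichlet(2, 11/3, 9)
obs 2: x=2 → posterior Dirichlet(2, 11/3, 10)
obs 3: x=1 → posterior Dirichlet(2, 14/3, 10)
obs 4: x=0 → posterior Dirichlet(3, 14/3, 10)
obs 5: x=0 → posterior Dirichlet(4, 14/3, 10)
obs 6: x=0 → posterior Dirichlet(5, 14/3, 10)
obs 7: x=2 → posterior Dirichlet(5, 14/3, 11)

k = 3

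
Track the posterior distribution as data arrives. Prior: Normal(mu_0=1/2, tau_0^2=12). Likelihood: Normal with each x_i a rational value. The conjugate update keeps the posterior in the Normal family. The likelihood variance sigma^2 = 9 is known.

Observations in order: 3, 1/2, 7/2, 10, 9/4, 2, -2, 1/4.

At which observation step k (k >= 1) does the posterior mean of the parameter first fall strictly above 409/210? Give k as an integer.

obs 1: x=3 → posterior Normal(27/14, 36/7)
obs 2: x=1/2 → posterior Normal(31/22, 36/11)
obs 3: x=7/2 → posterior Normal(59/30, 12/5)
obs 4: x=10 → posterior Normal(139/38, 36/19)
obs 5: x=9/4 → posterior Normal(157/46, 36/23)
obs 6: x=2 → posterior Normal(173/54, 4/3)
obs 7: x=-2 → posterior Normal(157/62, 36/31)
obs 8: x=1/4 → posterior Normal(159/70, 36/35)

k = 3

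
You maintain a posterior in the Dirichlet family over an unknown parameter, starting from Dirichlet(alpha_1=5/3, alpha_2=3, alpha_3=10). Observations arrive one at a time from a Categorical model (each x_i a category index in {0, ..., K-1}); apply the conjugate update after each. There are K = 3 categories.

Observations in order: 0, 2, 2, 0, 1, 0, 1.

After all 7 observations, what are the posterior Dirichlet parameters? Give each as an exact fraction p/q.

obs 1: x=0 → posterior Dirichlet(8/3, 3, 10)
obs 2: x=2 → posterior Dirichlet(8/3, 3, 11)
obs 3: x=2 → posterior Dirichlet(8/3, 3, 12)
obs 4: x=0 → posterior Dirichlet(11/3, 3, 12)
obs 5: x=1 → posterior Dirichlet(11/3, 4, 12)
obs 6: x=0 → posterior Dirichlet(14/3, 4, 12)
obs 7: x=1 → posterior Dirichlet(14/3, 5, 12)

alpha_1=14/3, alpha_2=5, alpha_3=12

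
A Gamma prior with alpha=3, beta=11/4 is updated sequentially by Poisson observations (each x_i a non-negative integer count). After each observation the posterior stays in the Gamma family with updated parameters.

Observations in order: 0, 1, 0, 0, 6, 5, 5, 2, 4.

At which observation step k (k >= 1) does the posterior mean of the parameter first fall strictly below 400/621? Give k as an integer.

k = 4

obs 1: x=0 → posterior Gamma(3, 15/4)
obs 2: x=1 → posterior Gamma(4, 19/4)
obs 3: x=0 → posterior Gamma(4, 23/4)
obs 4: x=0 → posterior Gamma(4, 27/4)
obs 5: x=6 → posterior Gamma(10, 31/4)
obs 6: x=5 → posterior Gamma(15, 35/4)
obs 7: x=5 → posterior Gamma(20, 39/4)
obs 8: x=2 → posterior Gamma(22, 43/4)
obs 9: x=4 → posterior Gamma(26, 47/4)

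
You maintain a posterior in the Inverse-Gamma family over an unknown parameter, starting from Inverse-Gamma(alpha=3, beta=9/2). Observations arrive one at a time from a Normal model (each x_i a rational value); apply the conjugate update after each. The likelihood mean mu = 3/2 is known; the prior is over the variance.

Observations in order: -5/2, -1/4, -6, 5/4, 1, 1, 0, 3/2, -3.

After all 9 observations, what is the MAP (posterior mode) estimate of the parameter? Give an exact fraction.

obs 1: x=-5/2 → posterior Inverse-Gamma(7/2, 25/2)
obs 2: x=-1/4 → posterior Inverse-Gamma(4, 449/32)
obs 3: x=-6 → posterior Inverse-Gamma(9/2, 1349/32)
obs 4: x=5/4 → posterior Inverse-Gamma(5, 675/16)
obs 5: x=1 → posterior Inverse-Gamma(11/2, 677/16)
obs 6: x=1 → posterior Inverse-Gamma(6, 679/16)
obs 7: x=0 → posterior Inverse-Gamma(13/2, 697/16)
obs 8: x=3/2 → posterior Inverse-Gamma(7, 697/16)
obs 9: x=-3 → posterior Inverse-Gamma(15/2, 859/16)

859/136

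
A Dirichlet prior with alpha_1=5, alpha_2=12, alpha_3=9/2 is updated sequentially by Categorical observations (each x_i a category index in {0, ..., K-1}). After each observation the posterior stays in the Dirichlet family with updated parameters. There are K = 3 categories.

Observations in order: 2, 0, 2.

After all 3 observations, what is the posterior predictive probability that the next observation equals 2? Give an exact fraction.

obs 1: x=2 → posterior Dirichlet(5, 12, 11/2)
obs 2: x=0 → posterior Dirichlet(6, 12, 11/2)
obs 3: x=2 → posterior Dirichlet(6, 12, 13/2)

13/49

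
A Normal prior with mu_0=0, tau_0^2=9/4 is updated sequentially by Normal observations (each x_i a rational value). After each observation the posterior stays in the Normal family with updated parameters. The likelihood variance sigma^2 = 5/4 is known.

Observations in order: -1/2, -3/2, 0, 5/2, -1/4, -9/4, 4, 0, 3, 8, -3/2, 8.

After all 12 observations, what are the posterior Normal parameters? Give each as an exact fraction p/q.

mu_0=351/226, tau_0^2=45/452

obs 1: x=-1/2 → posterior Normal(-9/28, 45/56)
obs 2: x=-3/2 → posterior Normal(-18/23, 45/92)
obs 3: x=0 → posterior Normal(-9/16, 45/128)
obs 4: x=5/2 → posterior Normal(9/82, 45/164)
obs 5: x=-1/4 → posterior Normal(9/200, 9/40)
obs 6: x=-9/4 → posterior Normal(-18/59, 45/236)
obs 7: x=4 → posterior Normal(9/34, 45/272)
obs 8: x=0 → posterior Normal(18/77, 45/308)
obs 9: x=3 → posterior Normal(45/86, 45/344)
obs 10: x=8 → posterior Normal(117/95, 9/76)
obs 11: x=-3/2 → posterior Normal(207/208, 45/416)
obs 12: x=8 → posterior Normal(351/226, 45/452)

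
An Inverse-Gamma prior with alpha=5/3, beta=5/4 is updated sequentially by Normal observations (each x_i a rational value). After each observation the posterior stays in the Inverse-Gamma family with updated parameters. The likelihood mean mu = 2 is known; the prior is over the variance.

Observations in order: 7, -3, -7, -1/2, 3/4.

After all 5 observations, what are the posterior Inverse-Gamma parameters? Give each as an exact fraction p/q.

alpha=25/6, beta=2261/32

obs 1: x=7 → posterior Inverse-Gamma(13/6, 55/4)
obs 2: x=-3 → posterior Inverse-Gamma(8/3, 105/4)
obs 3: x=-7 → posterior Inverse-Gamma(19/6, 267/4)
obs 4: x=-1/2 → posterior Inverse-Gamma(11/3, 559/8)
obs 5: x=3/4 → posterior Inverse-Gamma(25/6, 2261/32)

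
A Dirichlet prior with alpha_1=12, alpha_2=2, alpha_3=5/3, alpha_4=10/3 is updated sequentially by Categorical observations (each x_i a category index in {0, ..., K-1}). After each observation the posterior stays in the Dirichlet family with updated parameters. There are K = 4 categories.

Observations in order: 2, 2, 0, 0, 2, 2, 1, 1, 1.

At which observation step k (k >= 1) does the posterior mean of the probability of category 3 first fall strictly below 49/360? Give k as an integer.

k = 6

obs 1: x=2 → posterior Dirichlet(12, 2, 8/3, 10/3)
obs 2: x=2 → posterior Dirichlet(12, 2, 11/3, 10/3)
obs 3: x=0 → posterior Dirichlet(13, 2, 11/3, 10/3)
obs 4: x=0 → posterior Dirichlet(14, 2, 11/3, 10/3)
obs 5: x=2 → posterior Dirichlet(14, 2, 14/3, 10/3)
obs 6: x=2 → posterior Dirichlet(14, 2, 17/3, 10/3)
obs 7: x=1 → posterior Dirichlet(14, 3, 17/3, 10/3)
obs 8: x=1 → posterior Dirichlet(14, 4, 17/3, 10/3)
obs 9: x=1 → posterior Dirichlet(14, 5, 17/3, 10/3)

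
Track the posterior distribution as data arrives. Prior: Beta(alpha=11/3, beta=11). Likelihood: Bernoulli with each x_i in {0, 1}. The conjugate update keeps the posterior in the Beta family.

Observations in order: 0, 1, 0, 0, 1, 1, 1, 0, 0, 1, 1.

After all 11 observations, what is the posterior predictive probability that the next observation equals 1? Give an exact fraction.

29/77

obs 1: x=0 → posterior Beta(11/3, 12)
obs 2: x=1 → posterior Beta(14/3, 12)
obs 3: x=0 → posterior Beta(14/3, 13)
obs 4: x=0 → posterior Beta(14/3, 14)
obs 5: x=1 → posterior Beta(17/3, 14)
obs 6: x=1 → posterior Beta(20/3, 14)
obs 7: x=1 → posterior Beta(23/3, 14)
obs 8: x=0 → posterior Beta(23/3, 15)
obs 9: x=0 → posterior Beta(23/3, 16)
obs 10: x=1 → posterior Beta(26/3, 16)
obs 11: x=1 → posterior Beta(29/3, 16)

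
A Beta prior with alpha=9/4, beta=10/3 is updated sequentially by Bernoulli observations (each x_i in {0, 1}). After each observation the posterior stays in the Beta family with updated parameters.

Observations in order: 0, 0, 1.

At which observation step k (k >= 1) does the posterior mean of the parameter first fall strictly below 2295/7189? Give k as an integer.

obs 1: x=0 → posterior Beta(9/4, 13/3)
obs 2: x=0 → posterior Beta(9/4, 16/3)
obs 3: x=1 → posterior Beta(13/4, 16/3)

k = 2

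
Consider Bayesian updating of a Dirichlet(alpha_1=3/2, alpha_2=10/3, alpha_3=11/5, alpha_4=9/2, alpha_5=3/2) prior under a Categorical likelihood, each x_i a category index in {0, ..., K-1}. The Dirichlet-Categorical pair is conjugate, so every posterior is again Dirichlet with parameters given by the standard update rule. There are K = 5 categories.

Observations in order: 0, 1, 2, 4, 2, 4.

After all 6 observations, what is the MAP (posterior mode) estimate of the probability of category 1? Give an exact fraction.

100/421

obs 1: x=0 → posterior Dirichlet(5/2, 10/3, 11/5, 9/2, 3/2)
obs 2: x=1 → posterior Dirichlet(5/2, 13/3, 11/5, 9/2, 3/2)
obs 3: x=2 → posterior Dirichlet(5/2, 13/3, 16/5, 9/2, 3/2)
obs 4: x=4 → posterior Dirichlet(5/2, 13/3, 16/5, 9/2, 5/2)
obs 5: x=2 → posterior Dirichlet(5/2, 13/3, 21/5, 9/2, 5/2)
obs 6: x=4 → posterior Dirichlet(5/2, 13/3, 21/5, 9/2, 7/2)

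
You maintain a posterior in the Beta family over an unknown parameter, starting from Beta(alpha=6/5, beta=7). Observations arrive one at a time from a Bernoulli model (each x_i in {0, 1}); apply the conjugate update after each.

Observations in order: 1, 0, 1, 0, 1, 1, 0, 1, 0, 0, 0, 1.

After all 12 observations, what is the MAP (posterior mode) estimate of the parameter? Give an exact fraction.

31/91

obs 1: x=1 → posterior Beta(11/5, 7)
obs 2: x=0 → posterior Beta(11/5, 8)
obs 3: x=1 → posterior Beta(16/5, 8)
obs 4: x=0 → posterior Beta(16/5, 9)
obs 5: x=1 → posterior Beta(21/5, 9)
obs 6: x=1 → posterior Beta(26/5, 9)
obs 7: x=0 → posterior Beta(26/5, 10)
obs 8: x=1 → posterior Beta(31/5, 10)
obs 9: x=0 → posterior Beta(31/5, 11)
obs 10: x=0 → posterior Beta(31/5, 12)
obs 11: x=0 → posterior Beta(31/5, 13)
obs 12: x=1 → posterior Beta(36/5, 13)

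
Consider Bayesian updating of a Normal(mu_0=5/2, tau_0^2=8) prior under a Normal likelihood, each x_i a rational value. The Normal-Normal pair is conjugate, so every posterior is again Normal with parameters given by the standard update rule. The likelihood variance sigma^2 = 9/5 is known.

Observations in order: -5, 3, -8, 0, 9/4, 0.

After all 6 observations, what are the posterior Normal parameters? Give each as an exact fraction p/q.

mu_0=-575/498, tau_0^2=24/83

obs 1: x=-5 → posterior Normal(-355/98, 72/49)
obs 2: x=3 → posterior Normal(-115/178, 72/89)
obs 3: x=-8 → posterior Normal(-755/258, 24/43)
obs 4: x=0 → posterior Normal(-755/338, 72/169)
obs 5: x=9/4 → posterior Normal(-575/418, 72/209)
obs 6: x=0 → posterior Normal(-575/498, 24/83)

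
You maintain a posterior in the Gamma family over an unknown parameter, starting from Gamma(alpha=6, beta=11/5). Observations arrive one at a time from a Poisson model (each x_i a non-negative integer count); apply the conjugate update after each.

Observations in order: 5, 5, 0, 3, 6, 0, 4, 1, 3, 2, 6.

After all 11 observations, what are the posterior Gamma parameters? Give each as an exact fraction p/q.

alpha=41, beta=66/5

obs 1: x=5 → posterior Gamma(11, 16/5)
obs 2: x=5 → posterior Gamma(16, 21/5)
obs 3: x=0 → posterior Gamma(16, 26/5)
obs 4: x=3 → posterior Gamma(19, 31/5)
obs 5: x=6 → posterior Gamma(25, 36/5)
obs 6: x=0 → posterior Gamma(25, 41/5)
obs 7: x=4 → posterior Gamma(29, 46/5)
obs 8: x=1 → posterior Gamma(30, 51/5)
obs 9: x=3 → posterior Gamma(33, 56/5)
obs 10: x=2 → posterior Gamma(35, 61/5)
obs 11: x=6 → posterior Gamma(41, 66/5)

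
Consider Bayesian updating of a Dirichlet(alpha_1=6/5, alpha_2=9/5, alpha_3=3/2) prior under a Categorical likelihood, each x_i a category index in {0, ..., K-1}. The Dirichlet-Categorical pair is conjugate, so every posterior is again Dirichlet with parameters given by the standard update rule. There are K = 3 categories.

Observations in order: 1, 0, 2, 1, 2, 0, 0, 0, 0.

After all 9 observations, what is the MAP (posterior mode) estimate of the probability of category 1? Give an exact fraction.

4/15

obs 1: x=1 → posterior Dirichlet(6/5, 14/5, 3/2)
obs 2: x=0 → posterior Dirichlet(11/5, 14/5, 3/2)
obs 3: x=2 → posterior Dirichlet(11/5, 14/5, 5/2)
obs 4: x=1 → posterior Dirichlet(11/5, 19/5, 5/2)
obs 5: x=2 → posterior Dirichlet(11/5, 19/5, 7/2)
obs 6: x=0 → posterior Dirichlet(16/5, 19/5, 7/2)
obs 7: x=0 → posterior Dirichlet(21/5, 19/5, 7/2)
obs 8: x=0 → posterior Dirichlet(26/5, 19/5, 7/2)
obs 9: x=0 → posterior Dirichlet(31/5, 19/5, 7/2)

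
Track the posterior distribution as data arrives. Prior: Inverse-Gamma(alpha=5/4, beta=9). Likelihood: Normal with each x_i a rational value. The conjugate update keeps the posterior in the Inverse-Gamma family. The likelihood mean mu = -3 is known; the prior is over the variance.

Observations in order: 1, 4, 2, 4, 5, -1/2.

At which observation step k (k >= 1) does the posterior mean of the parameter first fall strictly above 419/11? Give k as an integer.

k = 5

obs 1: x=1 → posterior Inverse-Gamma(7/4, 17)
obs 2: x=4 → posterior Inverse-Gamma(9/4, 83/2)
obs 3: x=2 → posterior Inverse-Gamma(11/4, 54)
obs 4: x=4 → posterior Inverse-Gamma(13/4, 157/2)
obs 5: x=5 → posterior Inverse-Gamma(15/4, 221/2)
obs 6: x=-1/2 → posterior Inverse-Gamma(17/4, 909/8)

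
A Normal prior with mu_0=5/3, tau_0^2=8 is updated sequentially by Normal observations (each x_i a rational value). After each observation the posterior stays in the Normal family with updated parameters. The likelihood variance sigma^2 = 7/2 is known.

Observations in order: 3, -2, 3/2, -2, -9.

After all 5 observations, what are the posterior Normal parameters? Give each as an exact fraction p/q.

obs 1: x=3 → posterior Normal(179/69, 56/23)
obs 2: x=-2 → posterior Normal(83/117, 56/39)
obs 3: x=3/2 → posterior Normal(31/33, 56/55)
obs 4: x=-2 → posterior Normal(59/213, 56/71)
obs 5: x=-9 → posterior Normal(-373/261, 56/87)

mu_0=-373/261, tau_0^2=56/87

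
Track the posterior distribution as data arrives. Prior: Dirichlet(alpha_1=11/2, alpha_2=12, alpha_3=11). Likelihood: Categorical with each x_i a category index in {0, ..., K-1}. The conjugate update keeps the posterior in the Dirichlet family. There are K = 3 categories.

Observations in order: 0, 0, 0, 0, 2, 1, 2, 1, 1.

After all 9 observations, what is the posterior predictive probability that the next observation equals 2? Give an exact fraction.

obs 1: x=0 → posterior Dirichlet(13/2, 12, 11)
obs 2: x=0 → posterior Dirichlet(15/2, 12, 11)
obs 3: x=0 → posterior Dirichlet(17/2, 12, 11)
obs 4: x=0 → posterior Dirichlet(19/2, 12, 11)
obs 5: x=2 → posterior Dirichlet(19/2, 12, 12)
obs 6: x=1 → posterior Dirichlet(19/2, 13, 12)
obs 7: x=2 → posterior Dirichlet(19/2, 13, 13)
obs 8: x=1 → posterior Dirichlet(19/2, 14, 13)
obs 9: x=1 → posterior Dirichlet(19/2, 15, 13)

26/75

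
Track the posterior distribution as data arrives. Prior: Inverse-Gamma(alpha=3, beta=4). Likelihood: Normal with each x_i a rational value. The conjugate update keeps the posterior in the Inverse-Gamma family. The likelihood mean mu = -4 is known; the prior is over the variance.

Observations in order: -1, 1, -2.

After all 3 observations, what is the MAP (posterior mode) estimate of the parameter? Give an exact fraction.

46/11

obs 1: x=-1 → posterior Inverse-Gamma(7/2, 17/2)
obs 2: x=1 → posterior Inverse-Gamma(4, 21)
obs 3: x=-2 → posterior Inverse-Gamma(9/2, 23)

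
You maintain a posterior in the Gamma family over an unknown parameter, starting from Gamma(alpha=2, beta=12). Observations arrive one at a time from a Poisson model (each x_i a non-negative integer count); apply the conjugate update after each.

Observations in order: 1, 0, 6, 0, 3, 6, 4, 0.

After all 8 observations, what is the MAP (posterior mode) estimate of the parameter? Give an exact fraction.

obs 1: x=1 → posterior Gamma(3, 13)
obs 2: x=0 → posterior Gamma(3, 14)
obs 3: x=6 → posterior Gamma(9, 15)
obs 4: x=0 → posterior Gamma(9, 16)
obs 5: x=3 → posterior Gamma(12, 17)
obs 6: x=6 → posterior Gamma(18, 18)
obs 7: x=4 → posterior Gamma(22, 19)
obs 8: x=0 → posterior Gamma(22, 20)

21/20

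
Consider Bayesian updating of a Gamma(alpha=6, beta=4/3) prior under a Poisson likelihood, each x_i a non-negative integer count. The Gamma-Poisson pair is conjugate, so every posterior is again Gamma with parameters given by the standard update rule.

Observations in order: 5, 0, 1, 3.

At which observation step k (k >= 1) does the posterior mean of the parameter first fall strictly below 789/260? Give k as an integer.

k = 3

obs 1: x=5 → posterior Gamma(11, 7/3)
obs 2: x=0 → posterior Gamma(11, 10/3)
obs 3: x=1 → posterior Gamma(12, 13/3)
obs 4: x=3 → posterior Gamma(15, 16/3)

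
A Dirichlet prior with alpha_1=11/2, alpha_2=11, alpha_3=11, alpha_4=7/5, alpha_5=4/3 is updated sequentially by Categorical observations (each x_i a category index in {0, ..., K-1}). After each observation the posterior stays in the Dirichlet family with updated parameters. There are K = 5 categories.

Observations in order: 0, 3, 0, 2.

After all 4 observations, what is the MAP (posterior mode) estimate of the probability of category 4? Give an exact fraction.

10/877

obs 1: x=0 → posterior Dirichlet(13/2, 11, 11, 7/5, 4/3)
obs 2: x=3 → posterior Dirichlet(13/2, 11, 11, 12/5, 4/3)
obs 3: x=0 → posterior Dirichlet(15/2, 11, 11, 12/5, 4/3)
obs 4: x=2 → posterior Dirichlet(15/2, 11, 12, 12/5, 4/3)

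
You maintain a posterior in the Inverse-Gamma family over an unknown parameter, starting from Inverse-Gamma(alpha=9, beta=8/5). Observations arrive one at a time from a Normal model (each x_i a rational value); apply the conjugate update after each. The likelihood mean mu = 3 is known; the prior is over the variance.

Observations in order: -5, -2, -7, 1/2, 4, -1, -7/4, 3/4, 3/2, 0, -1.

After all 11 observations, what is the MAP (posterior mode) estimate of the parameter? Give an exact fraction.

10813/1240

obs 1: x=-5 → posterior Inverse-Gamma(19/2, 168/5)
obs 2: x=-2 → posterior Inverse-Gamma(10, 461/10)
obs 3: x=-7 → posterior Inverse-Gamma(21/2, 961/10)
obs 4: x=1/2 → posterior Inverse-Gamma(11, 3969/40)
obs 5: x=4 → posterior Inverse-Gamma(23/2, 3989/40)
obs 6: x=-1 → posterior Inverse-Gamma(12, 4309/40)
obs 7: x=-7/4 → posterior Inverse-Gamma(25/2, 19041/160)
obs 8: x=3/4 → posterior Inverse-Gamma(13, 9723/80)
obs 9: x=3/2 → posterior Inverse-Gamma(27/2, 9813/80)
obs 10: x=0 → posterior Inverse-Gamma(14, 10173/80)
obs 11: x=-1 → posterior Inverse-Gamma(29/2, 10813/80)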